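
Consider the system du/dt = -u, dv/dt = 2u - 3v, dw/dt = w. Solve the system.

u(t) = C_1e^(-t), v(t) = C_1e^(-t) - C_2e^(-3t), w(t) = C_3e^(t)

Coefficient matrix A = [[-1, 0, 0], [2, -3, 0], [0, 0, 1]].
det(A - λI) = 0 gives eigenvalues λ = -1, -3, 1.
For λ=-1: eigenvector (1,1,0).
For λ=-3: eigenvector (0,-1,0).
For λ=1: eigenvector (0,0,1).
General solution: C_1e^(-t)(1,1,0) + C_2e^(-3t)(0,-1,0) + C_3e^(t)(0,0,1).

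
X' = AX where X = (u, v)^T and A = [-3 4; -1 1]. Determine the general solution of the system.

Coefficient matrix A = [[-3, 4], [-1, 1]].
Characteristic polynomial det(A - λI) = λ^2 + 2λ + 1 = 0.
Single eigenvalue λ = -1 with algebraic multiplicity 2.
Eigenvector v = (2,1); generalized eigenvector w with (A-λI)w=v is (-3,-1).
General solution: e^(-t)[c_1·v + c_2·(t·v + w)].

u(t) = 2c_1e^(-t) + 2c_2te^(-t) - 3c_2e^(-t), v(t) = c_1e^(-t) + c_2te^(-t) - c_2e^(-t)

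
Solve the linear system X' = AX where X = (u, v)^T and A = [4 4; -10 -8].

u(t) = K_1e^(-2t)sin(2t) + K_1e^(-2t)cos(2t) + K_2e^(-2t)sin(2t) - K_2e^(-2t)cos(2t), v(t) = -2K_1e^(-2t)sin(2t) - K_1e^(-2t)cos(2t) - K_2e^(-2t)sin(2t) + 2K_2e^(-2t)cos(2t)

Coefficient matrix A = [[4, 4], [-10, -8]].
Characteristic polynomial det(A - λI) = λ^2 + 4λ + 8 = 0.
Eigenvalues λ = -2 ± 2i (complex conjugate pair).
For λ=-2+2i: an eigenvector is (1,-1) - i(1,-2) = (1 - i, -1 + 2i).
A real fundamental pair from Re and Im of e^((-2+2i)t)v: X_1 = e^(-2t)(cos(2t)·(1,-1) + sin(2t)·(1,-2)), X_2 = e^(-2t)(sin(2t)·(1,-1) - cos(2t)·(1,-2)).
General solution: K_1X_1 + K_2X_2.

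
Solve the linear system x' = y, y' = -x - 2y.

Coefficient matrix A = [[0, 1], [-1, -2]].
Characteristic polynomial det(A - λI) = λ^2 + 2λ + 1 = 0.
Single eigenvalue λ = -1 with algebraic multiplicity 2.
Eigenvector v = (1,-1); generalized eigenvector w with (A-λI)w=v is (2,-1).
General solution: e^(-t)[C_1·v + C_2·(t·v + w)].

x(t) = C_1e^(-t) + C_2te^(-t) + 2C_2e^(-t), y(t) = -C_1e^(-t) - C_2te^(-t) - C_2e^(-t)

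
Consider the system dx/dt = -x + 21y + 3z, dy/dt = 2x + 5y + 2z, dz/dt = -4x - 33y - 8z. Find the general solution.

x(t) = -4C_1e^(-t) + 3C_2e^(t) + C_3e^(-4t), y(t) = -C_1e^(-t) + C_2e^(t), z(t) = 7C_1e^(-t) - 5C_2e^(t) - C_3e^(-4t)

Coefficient matrix A = [[-1, 21, 3], [2, 5, 2], [-4, -33, -8]].
det(A - λI) = 0 gives eigenvalues λ = -1, 1, -4.
For λ=-1: eigenvector (-4,-1,7).
For λ=1: eigenvector (3,1,-5).
For λ=-4: eigenvector (1,0,-1).
General solution: C_1e^(-t)(-4,-1,7) + C_2e^(t)(3,1,-5) + C_3e^(-4t)(1,0,-1).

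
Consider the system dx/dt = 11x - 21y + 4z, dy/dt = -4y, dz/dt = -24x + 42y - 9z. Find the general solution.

x(t) = 3C_1e^(-4t) + C_2e^(3t) - C_3e^(-t), y(t) = C_1e^(-4t), z(t) = -6C_1e^(-4t) - 2C_2e^(3t) + 3C_3e^(-t)

Coefficient matrix A = [[11, -21, 4], [0, -4, 0], [-24, 42, -9]].
det(A - λI) = 0 gives eigenvalues λ = -4, 3, -1.
For λ=-4: eigenvector (3,1,-6).
For λ=3: eigenvector (1,0,-2).
For λ=-1: eigenvector (-1,0,3).
General solution: C_1e^(-4t)(3,1,-6) + C_2e^(3t)(1,0,-2) + C_3e^(-t)(-1,0,3).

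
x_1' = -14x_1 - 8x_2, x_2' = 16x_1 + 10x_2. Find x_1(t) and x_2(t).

Coefficient matrix A = [[-14, -8], [16, 10]].
Characteristic polynomial det(A - λI) = λ^2 + 4λ - 12 = 0.
Eigenvalues λ = -6, 2.
For λ=-6: (A-λI) row 1 is [-8, -8], so an eigenvector is (1, -1).
For λ=2: (A-λI) row 1 is [-16, -8], so an eigenvector is (1, -2).
General solution: c_1e^(-6t)(1,-1) + c_2e^(2t)(1,-2).

x_1(t) = c_1e^(-6t) + c_2e^(2t), x_2(t) = -c_1e^(-6t) - 2c_2e^(2t)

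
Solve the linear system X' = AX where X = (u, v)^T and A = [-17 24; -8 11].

u(t) = -2K_1e^(-5t) - 3K_2e^(-t), v(t) = -K_1e^(-5t) - 2K_2e^(-t)

Coefficient matrix A = [[-17, 24], [-8, 11]].
Characteristic polynomial det(A - λI) = λ^2 + 6λ + 5 = 0.
Eigenvalues λ = -5, -1.
For λ=-5: (A-λI) row 1 is [-12, 24], so an eigenvector is (-2, -1).
For λ=-1: (A-λI) row 1 is [-16, 24], so an eigenvector is (-3, -2).
General solution: K_1e^(-5t)(-2,-1) + K_2e^(-t)(-3,-2).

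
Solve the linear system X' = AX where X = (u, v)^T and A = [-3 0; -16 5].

u(t) = C_2e^(-3t), v(t) = C_1e^(5t) + 2C_2e^(-3t)

Coefficient matrix A = [[-3, 0], [-16, 5]].
Characteristic polynomial det(A - λI) = λ^2 - 2λ - 15 = 0.
Eigenvalues λ = 5, -3.
For λ=5: (A-λI) row 1 is [-8, 0], so an eigenvector is (0, 1).
For λ=-3: (A-λI) row 2 is [-16, 8], so an eigenvector is (1, 2).
General solution: C_1e^(5t)(0,1) + C_2e^(-3t)(1,2).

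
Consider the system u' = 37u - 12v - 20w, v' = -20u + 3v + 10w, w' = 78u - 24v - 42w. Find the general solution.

Coefficient matrix A = [[37, -12, -20], [-20, 3, 10], [78, -24, -42]].
det(A - λI) = 0 gives eigenvalues λ = -3, 3, -2.
For λ=-3: eigenvector (1,0,2).
For λ=3: eigenvector (-2,1,-4).
For λ=-2: eigenvector (4,-2,9).
General solution: K_1e^(-3t)(1,0,2) + K_2e^(3t)(-2,1,-4) + K_3e^(-2t)(4,-2,9).

u(t) = K_1e^(-3t) - 2K_2e^(3t) + 4K_3e^(-2t), v(t) = K_2e^(3t) - 2K_3e^(-2t), w(t) = 2K_1e^(-3t) - 4K_2e^(3t) + 9K_3e^(-2t)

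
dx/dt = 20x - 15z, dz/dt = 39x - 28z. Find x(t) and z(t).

x(t) = 2K_1e^(-4t)sin(3t) - K_1e^(-4t)cos(3t) - K_2e^(-4t)sin(3t) - 2K_2e^(-4t)cos(3t), z(t) = 3K_1e^(-4t)sin(3t) - 2K_1e^(-4t)cos(3t) - 2K_2e^(-4t)sin(3t) - 3K_2e^(-4t)cos(3t)

Coefficient matrix A = [[20, -15], [39, -28]].
Characteristic polynomial det(A - λI) = λ^2 + 8λ + 25 = 0.
Eigenvalues λ = -4 ± 3i (complex conjugate pair).
For λ=-4+3i: an eigenvector is (-1,-2) - i(2,3) = (-1 - 2i, -2 - 3i).
A real fundamental pair from Re and Im of e^((-4+3i)t)v: X_1 = e^(-4t)(cos(3t)·(-1,-2) + sin(3t)·(2,3)), X_2 = e^(-4t)(sin(3t)·(-1,-2) - cos(3t)·(2,3)).
General solution: K_1X_1 + K_2X_2.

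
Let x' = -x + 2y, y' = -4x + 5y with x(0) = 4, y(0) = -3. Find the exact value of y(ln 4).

A = [[-1,2],[-4,5]]; eigenvalues λ = 3, 1.
Eigenvectors: (-1,-2) for λ=3, (-1,-1) for λ=1.
From the initial condition, c_1 = 7, c_2 = -11.
y(ln 4) = (7)(4^3)(-2) + (-11)(4^1)(-1) = -852.

-852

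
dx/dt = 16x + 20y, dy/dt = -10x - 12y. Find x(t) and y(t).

x(t) = -K_1e^(2t)sin(2t) - 3K_1e^(2t)cos(2t) - 3K_2e^(2t)sin(2t) + K_2e^(2t)cos(2t), y(t) = K_1e^(2t)sin(2t) + 2K_1e^(2t)cos(2t) + 2K_2e^(2t)sin(2t) - K_2e^(2t)cos(2t)

Coefficient matrix A = [[16, 20], [-10, -12]].
Characteristic polynomial det(A - λI) = λ^2 - 4λ + 8 = 0.
Eigenvalues λ = 2 ± 2i (complex conjugate pair).
For λ=2+2i: an eigenvector is (-3,2) - i(-1,1) = (-3 + i, 2 - i).
A real fundamental pair from Re and Im of e^((2+2i)t)v: X_1 = e^(2t)(cos(2t)·(-3,2) + sin(2t)·(-1,1)), X_2 = e^(2t)(sin(2t)·(-3,2) - cos(2t)·(-1,1)).
General solution: K_1X_1 + K_2X_2.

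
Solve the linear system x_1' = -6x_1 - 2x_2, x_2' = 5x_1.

x_1(t) = c_1e^(-3t)sin(t) + c_1e^(-3t)cos(t) + c_2e^(-3t)sin(t) - c_2e^(-3t)cos(t), x_2(t) = -c_1e^(-3t)sin(t) - 2c_1e^(-3t)cos(t) - 2c_2e^(-3t)sin(t) + c_2e^(-3t)cos(t)

Coefficient matrix A = [[-6, -2], [5, 0]].
Characteristic polynomial det(A - λI) = λ^2 + 6λ + 10 = 0.
Eigenvalues λ = -3 ± i (complex conjugate pair).
For λ=-3+i: an eigenvector is (1,-2) - i(1,-1) = (1 - i, -2 + i).
A real fundamental pair from Re and Im of e^((-3+i)t)v: X_1 = e^(-3t)(cos(t)·(1,-2) + sin(t)·(1,-1)), X_2 = e^(-3t)(sin(t)·(1,-2) - cos(t)·(1,-1)).
General solution: c_1X_1 + c_2X_2.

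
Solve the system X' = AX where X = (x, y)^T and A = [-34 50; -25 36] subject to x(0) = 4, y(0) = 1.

Coefficient matrix A = [[-34, 50], [-25, 36]].
Characteristic polynomial det(A - λI) = λ^2 - 2λ + 26 = 0.
Eigenvalues λ = 1 ± 5i (complex conjugate pair).
For λ=1+5i: an eigenvector is (3,2) - i(-1,-1) = (3 + i, 2 + i).
A real fundamental pair from Re and Im of e^((1+5i)t)v: X_1 = e^(t)(cos(5t)·(3,2) + sin(5t)·(-1,-1)), X_2 = e^(t)(sin(5t)·(3,2) - cos(5t)·(-1,-1)).
General solution: c_1X_1 + c_2X_2.
Applying x(0)=4, y(0)=1 gives c_1=3, c_2=-5.

x(t) = -18e^(t)sin(5t) + 4e^(t)cos(5t), y(t) = -13e^(t)sin(5t) + e^(t)cos(5t)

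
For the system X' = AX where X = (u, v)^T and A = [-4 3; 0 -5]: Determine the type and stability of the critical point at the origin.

stable node

A = [[-4,3],[0,-5]]; det(A-λI) = λ^2 + 9λ + 20.
λ = -4, -5: both negative.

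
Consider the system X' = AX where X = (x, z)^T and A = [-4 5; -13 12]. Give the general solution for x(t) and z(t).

Coefficient matrix A = [[-4, 5], [-13, 12]].
Characteristic polynomial det(A - λI) = λ^2 - 8λ + 17 = 0.
Eigenvalues λ = 4 ± i (complex conjugate pair).
For λ=4+i: an eigenvector is (-2,-3) - i(1,2) = (-2 - i, -3 - 2i).
A real fundamental pair from Re and Im of e^((4+i)t)v: X_1 = e^(4t)(cos(t)·(-2,-3) + sin(t)·(1,2)), X_2 = e^(4t)(sin(t)·(-2,-3) - cos(t)·(1,2)).
General solution: C_1X_1 + C_2X_2.

x(t) = C_1e^(4t)sin(t) - 2C_1e^(4t)cos(t) - 2C_2e^(4t)sin(t) - C_2e^(4t)cos(t), z(t) = 2C_1e^(4t)sin(t) - 3C_1e^(4t)cos(t) - 3C_2e^(4t)sin(t) - 2C_2e^(4t)cos(t)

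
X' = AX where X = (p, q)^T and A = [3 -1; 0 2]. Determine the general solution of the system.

p(t) = C_1e^(3t) - C_2e^(2t), q(t) = -C_2e^(2t)

Coefficient matrix A = [[3, -1], [0, 2]].
Characteristic polynomial det(A - λI) = λ^2 - 5λ + 6 = 0.
Eigenvalues λ = 3, 2.
For λ=3: (A-λI) row 1 is [0, -1], so an eigenvector is (1, 0).
For λ=2: (A-λI) row 1 is [1, -1], so an eigenvector is (-1, -1).
General solution: C_1e^(3t)(1,0) + C_2e^(2t)(-1,-1).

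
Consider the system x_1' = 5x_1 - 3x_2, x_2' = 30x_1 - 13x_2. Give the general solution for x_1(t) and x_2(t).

Coefficient matrix A = [[5, -3], [30, -13]].
Characteristic polynomial det(A - λI) = λ^2 + 8λ + 25 = 0.
Eigenvalues λ = -4 ± 3i (complex conjugate pair).
For λ=-4+3i: an eigenvector is (0,-1) - i(1,3) = (0 - i, -1 - 3i).
A real fundamental pair from Re and Im of e^((-4+3i)t)v: X_1 = e^(-4t)(cos(3t)·(0,-1) + sin(3t)·(1,3)), X_2 = e^(-4t)(sin(3t)·(0,-1) - cos(3t)·(1,3)).
General solution: c_1X_1 + c_2X_2.

x_1(t) = c_1e^(-4t)sin(3t) - c_2e^(-4t)cos(3t), x_2(t) = 3c_1e^(-4t)sin(3t) - c_1e^(-4t)cos(3t) - c_2e^(-4t)sin(3t) - 3c_2e^(-4t)cos(3t)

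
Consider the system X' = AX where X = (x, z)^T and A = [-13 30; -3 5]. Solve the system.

Coefficient matrix A = [[-13, 30], [-3, 5]].
Characteristic polynomial det(A - λI) = λ^2 + 8λ + 25 = 0.
Eigenvalues λ = -4 ± 3i (complex conjugate pair).
For λ=-4+3i: an eigenvector is (-3,-1) - i(-1,0) = (-3 + i, -1).
A real fundamental pair from Re and Im of e^((-4+3i)t)v: X_1 = e^(-4t)(cos(3t)·(-3,-1) + sin(3t)·(-1,0)), X_2 = e^(-4t)(sin(3t)·(-3,-1) - cos(3t)·(-1,0)).
General solution: c_1X_1 + c_2X_2.

x(t) = -c_1e^(-4t)sin(3t) - 3c_1e^(-4t)cos(3t) - 3c_2e^(-4t)sin(3t) + c_2e^(-4t)cos(3t), z(t) = -c_1e^(-4t)cos(3t) - c_2e^(-4t)sin(3t)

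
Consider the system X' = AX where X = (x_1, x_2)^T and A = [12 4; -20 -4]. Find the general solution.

x_1(t) = C_1e^(4t)cos(4t) + C_2e^(4t)sin(4t), x_2(t) = -C_1e^(4t)sin(4t) - 2C_1e^(4t)cos(4t) - 2C_2e^(4t)sin(4t) + C_2e^(4t)cos(4t)

Coefficient matrix A = [[12, 4], [-20, -4]].
Characteristic polynomial det(A - λI) = λ^2 - 8λ + 32 = 0.
Eigenvalues λ = 4 ± 4i (complex conjugate pair).
For λ=4+4i: an eigenvector is (1,-2) - i(0,-1) = (1, -2 + i).
A real fundamental pair from Re and Im of e^((4+4i)t)v: X_1 = e^(4t)(cos(4t)·(1,-2) + sin(4t)·(0,-1)), X_2 = e^(4t)(sin(4t)·(1,-2) - cos(4t)·(0,-1)).
General solution: C_1X_1 + C_2X_2.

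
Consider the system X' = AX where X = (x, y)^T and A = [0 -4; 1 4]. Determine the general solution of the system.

x(t) = -2C_1e^(2t) - 2C_2te^(2t) + 3C_2e^(2t), y(t) = C_1e^(2t) + C_2te^(2t) - C_2e^(2t)

Coefficient matrix A = [[0, -4], [1, 4]].
Characteristic polynomial det(A - λI) = λ^2 - 4λ + 4 = 0.
Single eigenvalue λ = 2 with algebraic multiplicity 2.
Eigenvector v = (-2,1); generalized eigenvector w with (A-λI)w=v is (3,-1).
General solution: e^(2t)[C_1·v + C_2·(t·v + w)].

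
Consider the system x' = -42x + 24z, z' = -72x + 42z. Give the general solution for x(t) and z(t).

x(t) = 2K_1e^(-6t) - K_2e^(6t), z(t) = 3K_1e^(-6t) - 2K_2e^(6t)

Coefficient matrix A = [[-42, 24], [-72, 42]].
Characteristic polynomial det(A - λI) = λ^2 - 36 = 0.
Eigenvalues λ = -6, 6.
For λ=-6: (A-λI) row 1 is [-36, 24], so an eigenvector is (2, 3).
For λ=6: (A-λI) row 1 is [-48, 24], so an eigenvector is (-1, -2).
General solution: K_1e^(-6t)(2,3) + K_2e^(6t)(-1,-2).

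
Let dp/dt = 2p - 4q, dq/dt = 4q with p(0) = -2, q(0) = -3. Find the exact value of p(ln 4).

1408

A = [[2,-4],[0,4]]; eigenvalues λ = 2, 4.
Eigenvectors: (1,0) for λ=2, (-2,1) for λ=4.
From the initial condition, c_1 = -8, c_2 = -3.
p(ln 4) = (-8)(4^2)(1) + (-3)(4^4)(-2) = 1408.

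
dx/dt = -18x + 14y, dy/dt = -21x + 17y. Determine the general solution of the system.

Coefficient matrix A = [[-18, 14], [-21, 17]].
Characteristic polynomial det(A - λI) = λ^2 + λ - 12 = 0.
Eigenvalues λ = 3, -4.
For λ=3: (A-λI) row 1 is [-21, 14], so an eigenvector is (2, 3).
For λ=-4: (A-λI) row 1 is [-14, 14], so an eigenvector is (1, 1).
General solution: c_1e^(3t)(2,3) + c_2e^(-4t)(1,1).

x(t) = 2c_1e^(3t) + c_2e^(-4t), y(t) = 3c_1e^(3t) + c_2e^(-4t)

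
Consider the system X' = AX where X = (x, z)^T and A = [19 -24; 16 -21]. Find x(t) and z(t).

Coefficient matrix A = [[19, -24], [16, -21]].
Characteristic polynomial det(A - λI) = λ^2 + 2λ - 15 = 0.
Eigenvalues λ = 3, -5.
For λ=3: (A-λI) row 1 is [16, -24], so an eigenvector is (-3, -2).
For λ=-5: (A-λI) row 1 is [24, -24], so an eigenvector is (1, 1).
General solution: C_1e^(3t)(-3,-2) + C_2e^(-5t)(1,1).

x(t) = -3C_1e^(3t) + C_2e^(-5t), z(t) = -2C_1e^(3t) + C_2e^(-5t)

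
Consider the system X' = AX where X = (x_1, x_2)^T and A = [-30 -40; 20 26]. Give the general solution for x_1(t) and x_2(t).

x_1(t) = K_1e^(-2t)sin(4t) - 3K_1e^(-2t)cos(4t) - 3K_2e^(-2t)sin(4t) - K_2e^(-2t)cos(4t), x_2(t) = -K_1e^(-2t)sin(4t) + 2K_1e^(-2t)cos(4t) + 2K_2e^(-2t)sin(4t) + K_2e^(-2t)cos(4t)

Coefficient matrix A = [[-30, -40], [20, 26]].
Characteristic polynomial det(A - λI) = λ^2 + 4λ + 20 = 0.
Eigenvalues λ = -2 ± 4i (complex conjugate pair).
For λ=-2+4i: an eigenvector is (-3,2) - i(1,-1) = (-3 - i, 2 + i).
A real fundamental pair from Re and Im of e^((-2+4i)t)v: X_1 = e^(-2t)(cos(4t)·(-3,2) + sin(4t)·(1,-1)), X_2 = e^(-2t)(sin(4t)·(-3,2) - cos(4t)·(1,-1)).
General solution: K_1X_1 + K_2X_2.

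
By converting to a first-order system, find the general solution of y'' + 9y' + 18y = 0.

Let x_1 = y, x_2 = y'. Then x_1' = x_2 and x_2' = -18x_1 - 9x_2.
A = [[0,1],[-18,-9]]; det(A-λI) = λ^2 + 9λ + 18.
Eigenvalues λ = -6, -3 with eigenvectors (1,-6), (1,-3).

y(t) = c_1e^(-6t) + c_2e^(-3t)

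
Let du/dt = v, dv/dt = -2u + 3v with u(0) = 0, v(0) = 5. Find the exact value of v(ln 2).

A = [[0,1],[-2,3]]; eigenvalues λ = 2, 1.
Eigenvectors: (1,2) for λ=2, (1,1) for λ=1.
From the initial condition, c_1 = 5, c_2 = -5.
v(ln 2) = (5)(2^2)(2) + (-5)(2^1)(1) = 30.

30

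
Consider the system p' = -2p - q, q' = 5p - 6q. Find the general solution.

Coefficient matrix A = [[-2, -1], [5, -6]].
Characteristic polynomial det(A - λI) = λ^2 + 8λ + 17 = 0.
Eigenvalues λ = -4 ± i (complex conjugate pair).
For λ=-4+i: an eigenvector is (1,2) - i(0,1) = (1, 2 - i).
A real fundamental pair from Re and Im of e^((-4+i)t)v: X_1 = e^(-4t)(cos(t)·(1,2) + sin(t)·(0,1)), X_2 = e^(-4t)(sin(t)·(1,2) - cos(t)·(0,1)).
General solution: c_1X_1 + c_2X_2.

p(t) = c_1e^(-4t)cos(t) + c_2e^(-4t)sin(t), q(t) = c_1e^(-4t)sin(t) + 2c_1e^(-4t)cos(t) + 2c_2e^(-4t)sin(t) - c_2e^(-4t)cos(t)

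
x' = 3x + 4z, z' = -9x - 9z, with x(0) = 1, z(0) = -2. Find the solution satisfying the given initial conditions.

Coefficient matrix A = [[3, 4], [-9, -9]].
Characteristic polynomial det(A - λI) = λ^2 + 6λ + 9 = 0.
Single eigenvalue λ = -3 with algebraic multiplicity 2.
Eigenvector v = (2,-3); generalized eigenvector w with (A-λI)w=v is (1,-1).
General solution: e^(-3t)[c_1·v + c_2·(t·v + w)].
Applying x(0)=1, z(0)=-2 gives c_1=1, c_2=-1.

x(t) = -2te^(-3t) + e^(-3t), z(t) = 3te^(-3t) - 2e^(-3t)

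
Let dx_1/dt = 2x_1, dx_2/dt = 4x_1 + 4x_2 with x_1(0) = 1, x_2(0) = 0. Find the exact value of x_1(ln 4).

A = [[2,0],[4,4]]; eigenvalues λ = 2, 4.
Eigenvectors: (-1,2) for λ=2, (0,-1) for λ=4.
From the initial condition, c_1 = -1, c_2 = -2.
x_1(ln 4) = (-1)(4^2)(-1) + (-2)(4^4)(0) = 16.

16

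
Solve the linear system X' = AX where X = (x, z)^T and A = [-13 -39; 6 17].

x(t) = 3c_1e^(2t)sin(3t) + 2c_1e^(2t)cos(3t) + 2c_2e^(2t)sin(3t) - 3c_2e^(2t)cos(3t), z(t) = -c_1e^(2t)sin(3t) - c_1e^(2t)cos(3t) - c_2e^(2t)sin(3t) + c_2e^(2t)cos(3t)

Coefficient matrix A = [[-13, -39], [6, 17]].
Characteristic polynomial det(A - λI) = λ^2 - 4λ + 13 = 0.
Eigenvalues λ = 2 ± 3i (complex conjugate pair).
For λ=2+3i: an eigenvector is (2,-1) - i(3,-1) = (2 - 3i, -1 + i).
A real fundamental pair from Re and Im of e^((2+3i)t)v: X_1 = e^(2t)(cos(3t)·(2,-1) + sin(3t)·(3,-1)), X_2 = e^(2t)(sin(3t)·(2,-1) - cos(3t)·(3,-1)).
General solution: c_1X_1 + c_2X_2.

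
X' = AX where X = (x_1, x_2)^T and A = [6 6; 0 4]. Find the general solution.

x_1(t) = -c_1e^(6t) + 3c_2e^(4t), x_2(t) = -c_2e^(4t)

Coefficient matrix A = [[6, 6], [0, 4]].
Characteristic polynomial det(A - λI) = λ^2 - 10λ + 24 = 0.
Eigenvalues λ = 6, 4.
For λ=6: (A-λI) row 1 is [0, 6], so an eigenvector is (-1, 0).
For λ=4: (A-λI) row 1 is [2, 6], so an eigenvector is (3, -1).
General solution: c_1e^(6t)(-1,0) + c_2e^(4t)(3,-1).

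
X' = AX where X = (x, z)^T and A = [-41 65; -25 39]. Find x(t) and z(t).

x(t) = 2c_1e^(-t)sin(5t) + 3c_1e^(-t)cos(5t) + 3c_2e^(-t)sin(5t) - 2c_2e^(-t)cos(5t), z(t) = c_1e^(-t)sin(5t) + 2c_1e^(-t)cos(5t) + 2c_2e^(-t)sin(5t) - c_2e^(-t)cos(5t)

Coefficient matrix A = [[-41, 65], [-25, 39]].
Characteristic polynomial det(A - λI) = λ^2 + 2λ + 26 = 0.
Eigenvalues λ = -1 ± 5i (complex conjugate pair).
For λ=-1+5i: an eigenvector is (3,2) - i(2,1) = (3 - 2i, 2 - i).
A real fundamental pair from Re and Im of e^((-1+5i)t)v: X_1 = e^(-t)(cos(5t)·(3,2) + sin(5t)·(2,1)), X_2 = e^(-t)(sin(5t)·(3,2) - cos(5t)·(2,1)).
General solution: c_1X_1 + c_2X_2.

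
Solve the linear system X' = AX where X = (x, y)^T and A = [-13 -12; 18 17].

Coefficient matrix A = [[-13, -12], [18, 17]].
Characteristic polynomial det(A - λI) = λ^2 - 4λ - 5 = 0.
Eigenvalues λ = 5, -1.
For λ=5: (A-λI) row 1 is [-18, -12], so an eigenvector is (-2, 3).
For λ=-1: (A-λI) row 1 is [-12, -12], so an eigenvector is (1, -1).
General solution: c_1e^(5t)(-2,3) + c_2e^(-t)(1,-1).

x(t) = -2c_1e^(5t) + c_2e^(-t), y(t) = 3c_1e^(5t) - c_2e^(-t)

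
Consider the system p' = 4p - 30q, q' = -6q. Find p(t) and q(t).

Coefficient matrix A = [[4, -30], [0, -6]].
Characteristic polynomial det(A - λI) = λ^2 + 2λ - 24 = 0.
Eigenvalues λ = 4, -6.
For λ=4: (A-λI) row 1 is [0, -30], so an eigenvector is (-1, 0).
For λ=-6: (A-λI) row 1 is [10, -30], so an eigenvector is (-3, -1).
General solution: c_1e^(4t)(-1,0) + c_2e^(-6t)(-3,-1).

p(t) = -c_1e^(4t) - 3c_2e^(-6t), q(t) = -c_2e^(-6t)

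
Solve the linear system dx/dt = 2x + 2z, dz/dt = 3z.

Coefficient matrix A = [[2, 2], [0, 3]].
Characteristic polynomial det(A - λI) = λ^2 - 5λ + 6 = 0.
Eigenvalues λ = 2, 3.
For λ=2: (A-λI) row 1 is [0, 2], so an eigenvector is (-1, 0).
For λ=3: (A-λI) row 1 is [-1, 2], so an eigenvector is (-2, -1).
General solution: C_1e^(2t)(-1,0) + C_2e^(3t)(-2,-1).

x(t) = -C_1e^(2t) - 2C_2e^(3t), z(t) = -C_2e^(3t)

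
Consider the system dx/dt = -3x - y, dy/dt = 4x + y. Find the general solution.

Coefficient matrix A = [[-3, -1], [4, 1]].
Characteristic polynomial det(A - λI) = λ^2 + 2λ + 1 = 0.
Single eigenvalue λ = -1 with algebraic multiplicity 2.
Eigenvector v = (1,-2); generalized eigenvector w with (A-λI)w=v is (1,-3).
General solution: e^(-t)[C_1·v + C_2·(t·v + w)].

x(t) = C_1e^(-t) + C_2te^(-t) + C_2e^(-t), y(t) = -2C_1e^(-t) - 2C_2te^(-t) - 3C_2e^(-t)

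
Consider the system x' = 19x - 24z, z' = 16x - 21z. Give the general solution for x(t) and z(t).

Coefficient matrix A = [[19, -24], [16, -21]].
Characteristic polynomial det(A - λI) = λ^2 + 2λ - 15 = 0.
Eigenvalues λ = -5, 3.
For λ=-5: (A-λI) row 1 is [24, -24], so an eigenvector is (1, 1).
For λ=3: (A-λI) row 1 is [16, -24], so an eigenvector is (3, 2).
General solution: c_1e^(-5t)(1,1) + c_2e^(3t)(3,2).

x(t) = c_1e^(-5t) + 3c_2e^(3t), z(t) = c_1e^(-5t) + 2c_2e^(3t)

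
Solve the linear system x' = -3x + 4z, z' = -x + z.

Coefficient matrix A = [[-3, 4], [-1, 1]].
Characteristic polynomial det(A - λI) = λ^2 + 2λ + 1 = 0.
Single eigenvalue λ = -1 with algebraic multiplicity 2.
Eigenvector v = (-2,-1); generalized eigenvector w with (A-λI)w=v is (3,1).
General solution: e^(-t)[C_1·v + C_2·(t·v + w)].

x(t) = -2C_1e^(-t) - 2C_2te^(-t) + 3C_2e^(-t), z(t) = -C_1e^(-t) - C_2te^(-t) + C_2e^(-t)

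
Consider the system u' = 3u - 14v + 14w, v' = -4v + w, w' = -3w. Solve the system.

u(t) = 2c_1e^(-4t) + c_2e^(3t), v(t) = c_1e^(-4t) + c_3e^(-3t), w(t) = c_3e^(-3t)

Coefficient matrix A = [[3, -14, 14], [0, -4, 1], [0, 0, -3]].
det(A - λI) = 0 gives eigenvalues λ = -4, 3, -3.
For λ=-4: eigenvector (2,1,0).
For λ=3: eigenvector (1,0,0).
For λ=-3: eigenvector (0,1,1).
General solution: c_1e^(-4t)(2,1,0) + c_2e^(3t)(1,0,0) + c_3e^(-3t)(0,1,1).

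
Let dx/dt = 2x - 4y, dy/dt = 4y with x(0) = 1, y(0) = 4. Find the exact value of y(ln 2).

64

A = [[2,-4],[0,4]]; eigenvalues λ = 2, 4.
Eigenvectors: (1,0) for λ=2, (2,-1) for λ=4.
From the initial condition, c_1 = 9, c_2 = -4.
y(ln 2) = (9)(2^2)(0) + (-4)(2^4)(-1) = 64.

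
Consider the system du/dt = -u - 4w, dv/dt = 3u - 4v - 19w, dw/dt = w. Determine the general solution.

Coefficient matrix A = [[-1, 0, -4], [3, -4, -19], [0, 0, 1]].
det(A - λI) = 0 gives eigenvalues λ = -1, 1, -4.
For λ=-1: eigenvector (1,1,0).
For λ=1: eigenvector (-2,-5,1).
For λ=-4: eigenvector (0,1,0).
General solution: c_1e^(-t)(1,1,0) + c_2e^(t)(-2,-5,1) + c_3e^(-4t)(0,1,0).

u(t) = c_1e^(-t) - 2c_2e^(t), v(t) = c_1e^(-t) - 5c_2e^(t) + c_3e^(-4t), w(t) = c_2e^(t)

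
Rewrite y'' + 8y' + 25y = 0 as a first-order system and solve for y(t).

y(t) = c_1e^(-4t)cos(3t) + c_2e^(-4t)sin(3t)

Let x_1 = y, x_2 = y'. Then x_1' = x_2 and x_2' = -25x_1 - 8x_2.
A = [[0,1],[-25,-8]]; det(A-λI) = λ^2 + 8λ + 25.
Eigenvalues λ = -4 ± 3i.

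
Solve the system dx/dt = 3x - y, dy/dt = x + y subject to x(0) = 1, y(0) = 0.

Coefficient matrix A = [[3, -1], [1, 1]].
Characteristic polynomial det(A - λI) = λ^2 - 4λ + 4 = 0.
Single eigenvalue λ = 2 with algebraic multiplicity 2.
Eigenvector v = (1,1); generalized eigenvector w with (A-λI)w=v is (-1,-2).
General solution: e^(2t)[K_1·v + K_2·(t·v + w)].
Applying x(0)=1, y(0)=0 gives K_1=2, K_2=1.

x(t) = te^(2t) + e^(2t), y(t) = te^(2t)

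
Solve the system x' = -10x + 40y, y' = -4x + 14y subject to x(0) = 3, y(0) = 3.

Coefficient matrix A = [[-10, 40], [-4, 14]].
Characteristic polynomial det(A - λI) = λ^2 - 4λ + 20 = 0.
Eigenvalues λ = 2 ± 4i (complex conjugate pair).
For λ=2+4i: an eigenvector is (3,1) - i(1,0) = (3 - i, 1).
A real fundamental pair from Re and Im of e^((2+4i)t)v: X_1 = e^(2t)(cos(4t)·(3,1) + sin(4t)·(1,0)), X_2 = e^(2t)(sin(4t)·(3,1) - cos(4t)·(1,0)).
General solution: K_1X_1 + K_2X_2.
Applying x(0)=3, y(0)=3 gives K_1=3, K_2=6.

x(t) = 21e^(2t)sin(4t) + 3e^(2t)cos(4t), y(t) = 6e^(2t)sin(4t) + 3e^(2t)cos(4t)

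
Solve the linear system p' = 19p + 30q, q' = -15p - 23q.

p(t) = -K_1e^(-2t)sin(3t) - 3K_1e^(-2t)cos(3t) - 3K_2e^(-2t)sin(3t) + K_2e^(-2t)cos(3t), q(t) = K_1e^(-2t)sin(3t) + 2K_1e^(-2t)cos(3t) + 2K_2e^(-2t)sin(3t) - K_2e^(-2t)cos(3t)

Coefficient matrix A = [[19, 30], [-15, -23]].
Characteristic polynomial det(A - λI) = λ^2 + 4λ + 13 = 0.
Eigenvalues λ = -2 ± 3i (complex conjugate pair).
For λ=-2+3i: an eigenvector is (-3,2) - i(-1,1) = (-3 + i, 2 - i).
A real fundamental pair from Re and Im of e^((-2+3i)t)v: X_1 = e^(-2t)(cos(3t)·(-3,2) + sin(3t)·(-1,1)), X_2 = e^(-2t)(sin(3t)·(-3,2) - cos(3t)·(-1,1)).
General solution: K_1X_1 + K_2X_2.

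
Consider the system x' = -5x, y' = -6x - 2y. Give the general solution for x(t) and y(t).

Coefficient matrix A = [[-5, 0], [-6, -2]].
Characteristic polynomial det(A - λI) = λ^2 + 7λ + 10 = 0.
Eigenvalues λ = -2, -5.
For λ=-2: (A-λI) row 1 is [-3, 0], so an eigenvector is (0, -1).
For λ=-5: (A-λI) row 2 is [-6, 3], so an eigenvector is (1, 2).
General solution: C_1e^(-2t)(0,-1) + C_2e^(-5t)(1,2).

x(t) = C_2e^(-5t), y(t) = -C_1e^(-2t) + 2C_2e^(-5t)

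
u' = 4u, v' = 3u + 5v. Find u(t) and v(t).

Coefficient matrix A = [[4, 0], [3, 5]].
Characteristic polynomial det(A - λI) = λ^2 - 9λ + 20 = 0.
Eigenvalues λ = 4, 5.
For λ=4: (A-λI) row 2 is [3, 1], so an eigenvector is (1, -3).
For λ=5: (A-λI) row 1 is [-1, 0], so an eigenvector is (0, 1).
General solution: c_1e^(4t)(1,-3) + c_2e^(5t)(0,1).

u(t) = c_1e^(4t), v(t) = -3c_1e^(4t) + c_2e^(5t)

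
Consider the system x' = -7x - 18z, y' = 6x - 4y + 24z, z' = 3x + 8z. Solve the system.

x(t) = -3C_1e^(-t) - 2C_3e^(2t), y(t) = 2C_1e^(-t) + C_2e^(-4t) + 2C_3e^(2t), z(t) = C_1e^(-t) + C_3e^(2t)

Coefficient matrix A = [[-7, 0, -18], [6, -4, 24], [3, 0, 8]].
det(A - λI) = 0 gives eigenvalues λ = -1, -4, 2.
For λ=-1: eigenvector (-3,2,1).
For λ=-4: eigenvector (0,1,0).
For λ=2: eigenvector (-2,2,1).
General solution: C_1e^(-t)(-3,2,1) + C_2e^(-4t)(0,1,0) + C_3e^(2t)(-2,2,1).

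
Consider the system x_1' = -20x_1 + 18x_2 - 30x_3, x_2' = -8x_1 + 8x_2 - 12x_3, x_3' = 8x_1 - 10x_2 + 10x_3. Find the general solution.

x_1(t) = -2C_1e^(4t) - 7C_2e^(-2t) + 3C_3e^(-4t), x_2(t) = -C_1e^(4t) - 2C_2e^(-2t) + C_3e^(-4t), x_3(t) = C_1e^(4t) + 3C_2e^(-2t) - C_3e^(-4t)

Coefficient matrix A = [[-20, 18, -30], [-8, 8, -12], [8, -10, 10]].
det(A - λI) = 0 gives eigenvalues λ = 4, -2, -4.
For λ=4: eigenvector (-2,-1,1).
For λ=-2: eigenvector (-7,-2,3).
For λ=-4: eigenvector (3,1,-1).
General solution: C_1e^(4t)(-2,-1,1) + C_2e^(-2t)(-7,-2,3) + C_3e^(-4t)(3,1,-1).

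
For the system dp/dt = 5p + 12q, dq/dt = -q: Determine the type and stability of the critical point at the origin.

saddle

A = [[5,12],[0,-1]]; det(A-λI) = λ^2 - 4λ - 5.
λ = 5, -1: opposite signs.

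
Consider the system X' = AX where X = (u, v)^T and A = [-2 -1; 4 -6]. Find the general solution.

Coefficient matrix A = [[-2, -1], [4, -6]].
Characteristic polynomial det(A - λI) = λ^2 + 8λ + 16 = 0.
Single eigenvalue λ = -4 with algebraic multiplicity 2.
Eigenvector v = (1,2); generalized eigenvector w with (A-λI)w=v is (-1,-3).
General solution: e^(-4t)[C_1·v + C_2·(t·v + w)].

u(t) = C_1e^(-4t) + C_2te^(-4t) - C_2e^(-4t), v(t) = 2C_1e^(-4t) + 2C_2te^(-4t) - 3C_2e^(-4t)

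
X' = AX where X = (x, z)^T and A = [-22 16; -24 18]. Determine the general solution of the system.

x(t) = c_1e^(-6t) + 2c_2e^(2t), z(t) = c_1e^(-6t) + 3c_2e^(2t)

Coefficient matrix A = [[-22, 16], [-24, 18]].
Characteristic polynomial det(A - λI) = λ^2 + 4λ - 12 = 0.
Eigenvalues λ = -6, 2.
For λ=-6: (A-λI) row 1 is [-16, 16], so an eigenvector is (1, 1).
For λ=2: (A-λI) row 1 is [-24, 16], so an eigenvector is (2, 3).
General solution: c_1e^(-6t)(1,1) + c_2e^(2t)(2,3).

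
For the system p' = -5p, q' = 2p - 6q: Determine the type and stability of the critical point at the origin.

stable node

A = [[-5,0],[2,-6]]; det(A-λI) = λ^2 + 11λ + 30.
λ = -6, -5: both negative.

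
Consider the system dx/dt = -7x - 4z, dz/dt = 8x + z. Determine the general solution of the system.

Coefficient matrix A = [[-7, -4], [8, 1]].
Characteristic polynomial det(A - λI) = λ^2 + 6λ + 25 = 0.
Eigenvalues λ = -3 ± 4i (complex conjugate pair).
For λ=-3+4i: an eigenvector is (0,1) - i(-1,1) = (0 + i, 1 - i).
A real fundamental pair from Re and Im of e^((-3+4i)t)v: X_1 = e^(-3t)(cos(4t)·(0,1) + sin(4t)·(-1,1)), X_2 = e^(-3t)(sin(4t)·(0,1) - cos(4t)·(-1,1)).
General solution: c_1X_1 + c_2X_2.

x(t) = -c_1e^(-3t)sin(4t) + c_2e^(-3t)cos(4t), z(t) = c_1e^(-3t)sin(4t) + c_1e^(-3t)cos(4t) + c_2e^(-3t)sin(4t) - c_2e^(-3t)cos(4t)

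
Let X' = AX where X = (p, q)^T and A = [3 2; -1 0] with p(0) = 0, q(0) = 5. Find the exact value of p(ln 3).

60

A = [[3,2],[-1,0]]; eigenvalues λ = 2, 1.
Eigenvectors: (2,-1) for λ=2, (-1,1) for λ=1.
From the initial condition, c_1 = 5, c_2 = 10.
p(ln 3) = (5)(3^2)(2) + (10)(3^1)(-1) = 60.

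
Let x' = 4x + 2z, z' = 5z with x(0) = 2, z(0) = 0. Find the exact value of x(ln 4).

512

A = [[4,2],[0,5]]; eigenvalues λ = 4, 5.
Eigenvectors: (1,0) for λ=4, (-2,-1) for λ=5.
From the initial condition, c_1 = 2, c_2 = 0.
x(ln 4) = (2)(4^4)(1) + (0)(4^5)(-2) = 512.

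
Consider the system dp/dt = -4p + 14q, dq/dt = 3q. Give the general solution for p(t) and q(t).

Coefficient matrix A = [[-4, 14], [0, 3]].
Characteristic polynomial det(A - λI) = λ^2 + λ - 12 = 0.
Eigenvalues λ = 3, -4.
For λ=3: (A-λI) row 1 is [-7, 14], so an eigenvector is (-2, -1).
For λ=-4: (A-λI) row 1 is [0, 14], so an eigenvector is (1, 0).
General solution: c_1e^(3t)(-2,-1) + c_2e^(-4t)(1,0).

p(t) = -2c_1e^(3t) + c_2e^(-4t), q(t) = -c_1e^(3t)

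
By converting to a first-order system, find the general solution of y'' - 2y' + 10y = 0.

Let x_1 = y, x_2 = y'. Then x_1' = x_2 and x_2' = -10x_1 + 2x_2.
A = [[0,1],[-10,2]]; det(A-λI) = λ^2 - 2λ + 10.
Eigenvalues λ = 1 ± 3i.

y(t) = K_1e^(t)cos(3t) + K_2e^(t)sin(3t)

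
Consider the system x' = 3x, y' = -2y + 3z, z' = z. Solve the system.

Coefficient matrix A = [[3, 0, 0], [0, -2, 3], [0, 0, 1]].
det(A - λI) = 0 gives eigenvalues λ = 3, -2, 1.
For λ=3: eigenvector (1,0,0).
For λ=-2: eigenvector (0,1,0).
For λ=1: eigenvector (0,1,1).
General solution: K_1e^(3t)(1,0,0) + K_2e^(-2t)(0,1,0) + K_3e^(t)(0,1,1).

x(t) = K_1e^(3t), y(t) = K_2e^(-2t) + K_3e^(t), z(t) = K_3e^(t)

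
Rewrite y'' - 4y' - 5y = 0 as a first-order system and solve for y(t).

y(t) = c_1e^(5t) + c_2e^(-t)

Let x_1 = y, x_2 = y'. Then x_1' = x_2 and x_2' = 5x_1 + 4x_2.
A = [[0,1],[5,4]]; det(A-λI) = λ^2 - 4λ - 5.
Eigenvalues λ = 5, -1 with eigenvectors (1,5), (1,-1).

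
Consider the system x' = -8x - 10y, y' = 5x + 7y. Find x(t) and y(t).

x(t) = 2c_1e^(-3t) - c_2e^(2t), y(t) = -c_1e^(-3t) + c_2e^(2t)

Coefficient matrix A = [[-8, -10], [5, 7]].
Characteristic polynomial det(A - λI) = λ^2 + λ - 6 = 0.
Eigenvalues λ = -3, 2.
For λ=-3: (A-λI) row 1 is [-5, -10], so an eigenvector is (2, -1).
For λ=2: (A-λI) row 1 is [-10, -10], so an eigenvector is (-1, 1).
General solution: c_1e^(-3t)(2,-1) + c_2e^(2t)(-1,1).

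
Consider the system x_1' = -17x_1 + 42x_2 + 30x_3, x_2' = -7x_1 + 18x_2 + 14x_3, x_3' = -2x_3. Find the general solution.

x_1(t) = 3K_1e^(-3t) + 2K_2e^(4t) + 2K_3e^(-2t), x_2(t) = K_1e^(-3t) + K_2e^(4t), x_3(t) = K_3e^(-2t)

Coefficient matrix A = [[-17, 42, 30], [-7, 18, 14], [0, 0, -2]].
det(A - λI) = 0 gives eigenvalues λ = -3, 4, -2.
For λ=-3: eigenvector (3,1,0).
For λ=4: eigenvector (2,1,0).
For λ=-2: eigenvector (2,0,1).
General solution: K_1e^(-3t)(3,1,0) + K_2e^(4t)(2,1,0) + K_3e^(-2t)(2,0,1).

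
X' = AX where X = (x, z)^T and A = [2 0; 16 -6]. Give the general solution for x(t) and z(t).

Coefficient matrix A = [[2, 0], [16, -6]].
Characteristic polynomial det(A - λI) = λ^2 + 4λ - 12 = 0.
Eigenvalues λ = -6, 2.
For λ=-6: (A-λI) row 1 is [8, 0], so an eigenvector is (0, 1).
For λ=2: (A-λI) row 2 is [16, -8], so an eigenvector is (-1, -2).
General solution: C_1e^(-6t)(0,1) + C_2e^(2t)(-1,-2).

x(t) = -C_2e^(2t), z(t) = C_1e^(-6t) - 2C_2e^(2t)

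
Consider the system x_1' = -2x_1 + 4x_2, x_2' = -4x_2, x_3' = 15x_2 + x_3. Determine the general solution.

x_1(t) = c_1e^(-2t) - 2c_2e^(-4t), x_2(t) = c_2e^(-4t), x_3(t) = -3c_2e^(-4t) + c_3e^(t)

Coefficient matrix A = [[-2, 4, 0], [0, -4, 0], [0, 15, 1]].
det(A - λI) = 0 gives eigenvalues λ = -2, -4, 1.
For λ=-2: eigenvector (1,0,0).
For λ=-4: eigenvector (-2,1,-3).
For λ=1: eigenvector (0,0,1).
General solution: c_1e^(-2t)(1,0,0) + c_2e^(-4t)(-2,1,-3) + c_3e^(t)(0,0,1).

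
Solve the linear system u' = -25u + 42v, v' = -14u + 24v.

u(t) = -3c_1e^(3t) + 2c_2e^(-4t), v(t) = -2c_1e^(3t) + c_2e^(-4t)

Coefficient matrix A = [[-25, 42], [-14, 24]].
Characteristic polynomial det(A - λI) = λ^2 + λ - 12 = 0.
Eigenvalues λ = 3, -4.
For λ=3: (A-λI) row 1 is [-28, 42], so an eigenvector is (-3, -2).
For λ=-4: (A-λI) row 1 is [-21, 42], so an eigenvector is (2, 1).
General solution: c_1e^(3t)(-3,-2) + c_2e^(-4t)(2,1).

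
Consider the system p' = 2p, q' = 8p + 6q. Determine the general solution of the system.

p(t) = K_1e^(2t), q(t) = -2K_1e^(2t) + K_2e^(6t)

Coefficient matrix A = [[2, 0], [8, 6]].
Characteristic polynomial det(A - λI) = λ^2 - 8λ + 12 = 0.
Eigenvalues λ = 2, 6.
For λ=2: (A-λI) row 2 is [8, 4], so an eigenvector is (1, -2).
For λ=6: (A-λI) row 1 is [-4, 0], so an eigenvector is (0, 1).
General solution: K_1e^(2t)(1,-2) + K_2e^(6t)(0,1).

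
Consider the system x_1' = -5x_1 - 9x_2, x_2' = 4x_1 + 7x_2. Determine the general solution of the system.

Coefficient matrix A = [[-5, -9], [4, 7]].
Characteristic polynomial det(A - λI) = λ^2 - 2λ + 1 = 0.
Single eigenvalue λ = 1 with algebraic multiplicity 2.
Eigenvector v = (3,-2); generalized eigenvector w with (A-λI)w=v is (-2,1).
General solution: e^(t)[c_1·v + c_2·(t·v + w)].

x_1(t) = 3c_1e^(t) + 3c_2te^(t) - 2c_2e^(t), x_2(t) = -2c_1e^(t) - 2c_2te^(t) + c_2e^(t)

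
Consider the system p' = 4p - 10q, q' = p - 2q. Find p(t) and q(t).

Coefficient matrix A = [[4, -10], [1, -2]].
Characteristic polynomial det(A - λI) = λ^2 - 2λ + 2 = 0.
Eigenvalues λ = 1 ± i (complex conjugate pair).
For λ=1+i: an eigenvector is (3,1) - i(-1,0) = (3 + i, 1).
A real fundamental pair from Re and Im of e^((1+i)t)v: X_1 = e^(t)(cos(t)·(3,1) + sin(t)·(-1,0)), X_2 = e^(t)(sin(t)·(3,1) - cos(t)·(-1,0)).
General solution: K_1X_1 + K_2X_2.

p(t) = -K_1e^(t)sin(t) + 3K_1e^(t)cos(t) + 3K_2e^(t)sin(t) + K_2e^(t)cos(t), q(t) = K_1e^(t)cos(t) + K_2e^(t)sin(t)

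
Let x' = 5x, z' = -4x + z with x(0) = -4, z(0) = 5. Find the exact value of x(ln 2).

A = [[5,0],[-4,1]]; eigenvalues λ = 5, 1.
Eigenvectors: (-1,1) for λ=5, (0,1) for λ=1.
From the initial condition, c_1 = 4, c_2 = 1.
x(ln 2) = (4)(2^5)(-1) + (1)(2^1)(0) = -128.

-128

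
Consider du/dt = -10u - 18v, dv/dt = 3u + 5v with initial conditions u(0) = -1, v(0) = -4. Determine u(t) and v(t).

u(t) = 26e^(-t) - 27e^(-4t), v(t) = -13e^(-t) + 9e^(-4t)

Coefficient matrix A = [[-10, -18], [3, 5]].
Characteristic polynomial det(A - λI) = λ^2 + 5λ + 4 = 0.
Eigenvalues λ = -1, -4.
For λ=-1: (A-λI) row 1 is [-9, -18], so an eigenvector is (2, -1).
For λ=-4: (A-λI) row 1 is [-6, -18], so an eigenvector is (-3, 1).
General solution: K_1e^(-t)(2,-1) + K_2e^(-4t)(-3,1).
Applying u(0)=-1, v(0)=-4 gives K_1=13, K_2=9.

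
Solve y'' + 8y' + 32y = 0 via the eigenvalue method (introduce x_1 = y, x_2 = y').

y(t) = C_1e^(-4t)cos(4t) + C_2e^(-4t)sin(4t)

Let x_1 = y, x_2 = y'. Then x_1' = x_2 and x_2' = -32x_1 - 8x_2.
A = [[0,1],[-32,-8]]; det(A-λI) = λ^2 + 8λ + 32.
Eigenvalues λ = -4 ± 4i.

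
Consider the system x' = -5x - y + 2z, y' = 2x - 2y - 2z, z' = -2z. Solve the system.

Coefficient matrix A = [[-5, -1, 2], [2, -2, -2], [0, 0, -2]].
det(A - λI) = 0 gives eigenvalues λ = -4, -3, -2.
For λ=-4: eigenvector (-1,1,0).
For λ=-3: eigenvector (-1,2,0).
For λ=-2: eigenvector (1,-1,1).
General solution: C_1e^(-4t)(-1,1,0) + C_2e^(-3t)(-1,2,0) + C_3e^(-2t)(1,-1,1).

x(t) = -C_1e^(-4t) - C_2e^(-3t) + C_3e^(-2t), y(t) = C_1e^(-4t) + 2C_2e^(-3t) - C_3e^(-2t), z(t) = C_3e^(-2t)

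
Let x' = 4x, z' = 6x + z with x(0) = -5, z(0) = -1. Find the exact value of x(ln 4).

-1280

A = [[4,0],[6,1]]; eigenvalues λ = 1, 4.
Eigenvectors: (0,1) for λ=1, (1,2) for λ=4.
From the initial condition, c_1 = 9, c_2 = -5.
x(ln 4) = (9)(4^1)(0) + (-5)(4^4)(1) = -1280.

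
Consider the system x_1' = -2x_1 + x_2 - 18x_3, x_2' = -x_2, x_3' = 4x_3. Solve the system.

Coefficient matrix A = [[-2, 1, -18], [0, -1, 0], [0, 0, 4]].
det(A - λI) = 0 gives eigenvalues λ = -2, -1, 4.
For λ=-2: eigenvector (1,0,0).
For λ=-1: eigenvector (1,1,0).
For λ=4: eigenvector (-3,0,1).
General solution: C_1e^(-2t)(1,0,0) + C_2e^(-t)(1,1,0) + C_3e^(4t)(-3,0,1).

x_1(t) = C_1e^(-2t) + C_2e^(-t) - 3C_3e^(4t), x_2(t) = C_2e^(-t), x_3(t) = C_3e^(4t)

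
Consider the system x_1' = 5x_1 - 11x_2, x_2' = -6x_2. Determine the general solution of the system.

Coefficient matrix A = [[5, -11], [0, -6]].
Characteristic polynomial det(A - λI) = λ^2 + λ - 30 = 0.
Eigenvalues λ = 5, -6.
For λ=5: (A-λI) row 1 is [0, -11], so an eigenvector is (1, 0).
For λ=-6: (A-λI) row 1 is [11, -11], so an eigenvector is (-1, -1).
General solution: K_1e^(5t)(1,0) + K_2e^(-6t)(-1,-1).

x_1(t) = K_1e^(5t) - K_2e^(-6t), x_2(t) = -K_2e^(-6t)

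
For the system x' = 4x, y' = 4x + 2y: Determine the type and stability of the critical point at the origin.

unstable node

A = [[4,0],[4,2]]; det(A-λI) = λ^2 - 6λ + 8.
λ = 2, 4: both positive.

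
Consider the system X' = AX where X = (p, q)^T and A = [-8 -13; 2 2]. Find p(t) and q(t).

p(t) = 2C_1e^(-3t)sin(t) - 3C_1e^(-3t)cos(t) - 3C_2e^(-3t)sin(t) - 2C_2e^(-3t)cos(t), q(t) = -C_1e^(-3t)sin(t) + C_1e^(-3t)cos(t) + C_2e^(-3t)sin(t) + C_2e^(-3t)cos(t)

Coefficient matrix A = [[-8, -13], [2, 2]].
Characteristic polynomial det(A - λI) = λ^2 + 6λ + 10 = 0.
Eigenvalues λ = -3 ± i (complex conjugate pair).
For λ=-3+i: an eigenvector is (-3,1) - i(2,-1) = (-3 - 2i, 1 + i).
A real fundamental pair from Re and Im of e^((-3+i)t)v: X_1 = e^(-3t)(cos(t)·(-3,1) + sin(t)·(2,-1)), X_2 = e^(-3t)(sin(t)·(-3,1) - cos(t)·(2,-1)).
General solution: C_1X_1 + C_2X_2.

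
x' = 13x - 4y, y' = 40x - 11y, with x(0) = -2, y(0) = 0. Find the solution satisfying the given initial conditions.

Coefficient matrix A = [[13, -4], [40, -11]].
Characteristic polynomial det(A - λI) = λ^2 - 2λ + 17 = 0.
Eigenvalues λ = 1 ± 4i (complex conjugate pair).
For λ=1+4i: an eigenvector is (1,3) - i(0,1) = (1, 3 - i).
A real fundamental pair from Re and Im of e^((1+4i)t)v: X_1 = e^(t)(cos(4t)·(1,3) + sin(4t)·(0,1)), X_2 = e^(t)(sin(4t)·(1,3) - cos(4t)·(0,1)).
General solution: K_1X_1 + K_2X_2.
Applying x(0)=-2, y(0)=0 gives K_1=-2, K_2=-6.

x(t) = -6e^(t)sin(4t) - 2e^(t)cos(4t), y(t) = -20e^(t)sin(4t)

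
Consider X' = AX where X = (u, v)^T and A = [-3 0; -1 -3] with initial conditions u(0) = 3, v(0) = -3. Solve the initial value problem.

Coefficient matrix A = [[-3, 0], [-1, -3]].
Characteristic polynomial det(A - λI) = λ^2 + 6λ + 9 = 0.
Single eigenvalue λ = -3 with algebraic multiplicity 2.
Eigenvector v = (0,-1); generalized eigenvector w with (A-λI)w=v is (1,-3).
General solution: e^(-3t)[c_1·v + c_2·(t·v + w)].
Applying u(0)=3, v(0)=-3 gives c_1=-6, c_2=3.

u(t) = 3e^(-3t), v(t) = -3te^(-3t) - 3e^(-3t)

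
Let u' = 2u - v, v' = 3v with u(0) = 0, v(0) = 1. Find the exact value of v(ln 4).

64

A = [[2,-1],[0,3]]; eigenvalues λ = 2, 3.
Eigenvectors: (-1,0) for λ=2, (-1,1) for λ=3.
From the initial condition, c_1 = -1, c_2 = 1.
v(ln 4) = (-1)(4^2)(0) + (1)(4^3)(1) = 64.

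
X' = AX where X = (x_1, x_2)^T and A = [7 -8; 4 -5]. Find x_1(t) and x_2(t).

x_1(t) = 2C_1e^(3t) + C_2e^(-t), x_2(t) = C_1e^(3t) + C_2e^(-t)

Coefficient matrix A = [[7, -8], [4, -5]].
Characteristic polynomial det(A - λI) = λ^2 - 2λ - 3 = 0.
Eigenvalues λ = 3, -1.
For λ=3: (A-λI) row 1 is [4, -8], so an eigenvector is (2, 1).
For λ=-1: (A-λI) row 1 is [8, -8], so an eigenvector is (1, 1).
General solution: C_1e^(3t)(2,1) + C_2e^(-t)(1,1).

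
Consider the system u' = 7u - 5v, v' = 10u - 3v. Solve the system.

u(t) = -K_1e^(2t)sin(5t) + K_2e^(2t)cos(5t), v(t) = -K_1e^(2t)sin(5t) + K_1e^(2t)cos(5t) + K_2e^(2t)sin(5t) + K_2e^(2t)cos(5t)

Coefficient matrix A = [[7, -5], [10, -3]].
Characteristic polynomial det(A - λI) = λ^2 - 4λ + 29 = 0.
Eigenvalues λ = 2 ± 5i (complex conjugate pair).
For λ=2+5i: an eigenvector is (0,1) - i(-1,-1) = (0 + i, 1 + i).
A real fundamental pair from Re and Im of e^((2+5i)t)v: X_1 = e^(2t)(cos(5t)·(0,1) + sin(5t)·(-1,-1)), X_2 = e^(2t)(sin(5t)·(0,1) - cos(5t)·(-1,-1)).
General solution: K_1X_1 + K_2X_2.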